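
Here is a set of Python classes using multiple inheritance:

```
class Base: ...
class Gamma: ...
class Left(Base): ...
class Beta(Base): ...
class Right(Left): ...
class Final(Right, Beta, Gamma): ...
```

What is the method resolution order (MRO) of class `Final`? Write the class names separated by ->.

Final -> Right -> Left -> Beta -> Base -> Gamma -> object

L[Final] = Final + merge(L[Right], L[Beta], L[Gamma], [Right Beta Gamma])
  take Right:  [Right Left Base object] + [Beta Base object] + [Gamma object] + [Right Beta Gamma]
  take Left:  [Left Base object] + [Beta Base object] + [Gamma object] + [Beta Gamma]
  take Beta:  [Base object] + [Beta Base object] + [Gamma object] + [Beta Gamma]
  take Base:  [Base object] + [Base object] + [Gamma object] + [Gamma]
  take Gamma:  [object] + [object] + [Gamma object] + [Gamma]
  take object:  [object] + [object] + [object]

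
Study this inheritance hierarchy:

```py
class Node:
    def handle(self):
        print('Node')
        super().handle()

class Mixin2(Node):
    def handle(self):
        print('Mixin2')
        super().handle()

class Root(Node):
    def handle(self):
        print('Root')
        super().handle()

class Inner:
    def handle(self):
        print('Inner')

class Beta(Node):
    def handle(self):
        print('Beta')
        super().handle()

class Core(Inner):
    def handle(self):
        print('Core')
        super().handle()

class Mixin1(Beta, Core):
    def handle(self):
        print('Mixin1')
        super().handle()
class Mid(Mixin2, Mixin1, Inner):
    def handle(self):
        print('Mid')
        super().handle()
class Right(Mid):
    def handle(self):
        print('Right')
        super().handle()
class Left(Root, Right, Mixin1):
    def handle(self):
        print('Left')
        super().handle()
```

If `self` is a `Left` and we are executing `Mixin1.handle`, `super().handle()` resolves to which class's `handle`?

Beta

L[Left] = Left + merge(L[Root], L[Right], L[Mixin1], [Root Right Mixin1])
  take Root:  [Root Node object] + [Right Mid Mixin2 Mixin1 Beta Node Core Inner object] + [Mixin1 Beta Node Core Inner object] + [Root Right Mixin1]
  take Right:  [Node object] + [Right Mid Mixin2 Mixin1 Beta Node Core Inner object] + [Mixin1 Beta Node Core Inner object] + [Right Mixin1]
  take Mid:  [Node object] + [Mid Mixin2 Mixin1 Beta Node Core Inner object] + [Mixin1 Beta Node Core Inner object] + [Mixin1]
  take Mixin2:  [Node object] + [Mixin2 Mixin1 Beta Node Core Inner object] + [Mixin1 Beta Node Core Inner object] + [Mixin1]
  take Mixin1:  [Node object] + [Mixin1 Beta Node Core Inner object] + [Mixin1 Beta Node Core Inner object] + [Mixin1]
  take Beta:  [Node object] + [Beta Node Core Inner object] + [Beta Node Core Inner object]
  take Node:  [Node object] + [Node Core Inner object] + [Node Core Inner object]
  take Core:  [object] + [Core Inner object] + [Core Inner object]
  take Inner:  [object] + [Inner object] + [Inner object]
  take object:  [object] + [object] + [object]
MRO: Left Root Right Mid Mixin2 Mixin1 Beta Node Core Inner object
super() in Mixin1.handle on a Left instance goes to the class after Mixin1 in Left's MRO: Beta.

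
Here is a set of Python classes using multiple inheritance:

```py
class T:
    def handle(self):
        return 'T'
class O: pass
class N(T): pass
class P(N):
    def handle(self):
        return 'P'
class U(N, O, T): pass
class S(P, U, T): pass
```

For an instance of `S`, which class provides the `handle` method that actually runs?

P

L[S] = S + merge(L[P], L[U], L[T], [P U T])
  take P:  [P N T object] + [U N O T object] + [T object] + [P U T]
  take U:  [N T object] + [U N O T object] + [T object] + [U T]
  take N:  [N T object] + [N O T object] + [T object] + [T]
  take O:  [T object] + [O T object] + [T object] + [T]
  take T:  [T object] + [T object] + [T object] + [T]
  take object:  [object] + [object] + [object]
MRO: S P U N O T object
handle is defined in: P, T. First along the MRO is P.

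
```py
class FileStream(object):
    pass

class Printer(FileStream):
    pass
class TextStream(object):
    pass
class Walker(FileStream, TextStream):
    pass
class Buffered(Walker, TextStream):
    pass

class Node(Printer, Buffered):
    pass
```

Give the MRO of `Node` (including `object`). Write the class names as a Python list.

[Node, Printer, Buffered, Walker, FileStream, TextStream, object]

L[Node] = Node + merge(L[Printer], L[Buffered], [Printer Buffered])
  take Printer:  [Printer FileStream object] + [Buffered Walker FileStream TextStream object] + [Printer Buffered]
  take Buffered:  [FileStream object] + [Buffered Walker FileStream TextStream object] + [Buffered]
  take Walker:  [FileStream object] + [Walker FileStream TextStream object]
  take FileStream:  [FileStream object] + [FileStream TextStream object]
  take TextStream:  [object] + [TextStream object]
  take object:  [object] + [object]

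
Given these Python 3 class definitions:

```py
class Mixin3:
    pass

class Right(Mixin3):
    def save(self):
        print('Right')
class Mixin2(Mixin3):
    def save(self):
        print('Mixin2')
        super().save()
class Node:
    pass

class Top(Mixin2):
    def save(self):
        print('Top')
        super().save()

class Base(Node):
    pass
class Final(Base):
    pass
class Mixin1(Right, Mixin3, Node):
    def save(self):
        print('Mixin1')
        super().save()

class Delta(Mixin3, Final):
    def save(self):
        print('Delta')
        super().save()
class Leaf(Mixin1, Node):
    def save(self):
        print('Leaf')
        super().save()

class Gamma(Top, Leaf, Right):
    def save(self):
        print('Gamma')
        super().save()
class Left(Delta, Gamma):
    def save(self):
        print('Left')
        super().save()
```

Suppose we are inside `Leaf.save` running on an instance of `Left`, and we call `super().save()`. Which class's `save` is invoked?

L[Left] = Left + merge(L[Delta], L[Gamma], [Delta Gamma])
  take Delta:  [Delta Mixin3 Final Base Node object] + [Gamma Top Mixin2 Leaf Mixin1 Right Mixin3 Node object] + [Delta Gamma]
  take Gamma:  [Mixin3 Final Base Node object] + [Gamma Top Mixin2 Leaf Mixin1 Right Mixin3 Node object] + [Gamma]
  take Top:  [Mixin3 Final Base Node object] + [Top Mixin2 Leaf Mixin1 Right Mixin3 Node object]
  take Mixin2:  [Mixin3 Final Base Node object] + [Mixin2 Leaf Mixin1 Right Mixin3 Node object]
  take Leaf:  [Mixin3 Final Base Node object] + [Leaf Mixin1 Right Mixin3 Node object]
  take Mixin1:  [Mixin3 Final Base Node object] + [Mixin1 Right Mixin3 Node object]
  take Right:  [Mixin3 Final Base Node object] + [Right Mixin3 Node object]
  take Mixin3:  [Mixin3 Final Base Node object] + [Mixin3 Node object]
  take Final:  [Final Base Node object] + [Node object]
  take Base:  [Base Node object] + [Node object]
  take Node:  [Node object] + [Node object]
  take object:  [object] + [object]
MRO: Left Delta Gamma Top Mixin2 Leaf Mixin1 Right Mixin3 Final Base Node object
super() in Leaf.save on a Left instance goes to the class after Leaf in Left's MRO: Mixin1.

Mixin1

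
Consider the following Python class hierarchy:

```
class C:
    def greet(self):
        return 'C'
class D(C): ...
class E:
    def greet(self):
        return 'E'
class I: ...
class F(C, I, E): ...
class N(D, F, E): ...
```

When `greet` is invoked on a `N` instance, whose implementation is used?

L[N] = N + merge(L[D], L[F], L[E], [D F E])
  take D:  [D C object] + [F C I E object] + [E object] + [D F E]
  take F:  [C object] + [F C I E object] + [E object] + [F E]
  take C:  [C object] + [C I E object] + [E object] + [E]
  take I:  [object] + [I E object] + [E object] + [E]
  take E:  [object] + [E object] + [E object] + [E]
  take object:  [object] + [object] + [object]
MRO: N D F C I E object
greet is defined in: C, E. First along the MRO is C.

C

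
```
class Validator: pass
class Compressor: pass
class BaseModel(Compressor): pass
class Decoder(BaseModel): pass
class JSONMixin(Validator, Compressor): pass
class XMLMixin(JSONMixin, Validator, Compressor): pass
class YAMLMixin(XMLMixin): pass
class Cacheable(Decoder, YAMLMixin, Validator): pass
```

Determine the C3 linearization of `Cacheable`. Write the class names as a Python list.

[Cacheable, Decoder, BaseModel, YAMLMixin, XMLMixin, JSONMixin, Validator, Compressor, object]

L[Cacheable] = Cacheable + merge(L[Decoder], L[YAMLMixin], L[Validator], [Decoder YAMLMixin Validator])
  take Decoder:  [Decoder BaseModel Compressor object] + [YAMLMixin XMLMixin JSONMixin Validator Compressor object] + [Validator object] + [Decoder YAMLMixin Validator]
  take BaseModel:  [BaseModel Compressor object] + [YAMLMixin XMLMixin JSONMixin Validator Compressor object] + [Validator object] + [YAMLMixin Validator]
  take YAMLMixin:  [Compressor object] + [YAMLMixin XMLMixin JSONMixin Validator Compressor object] + [Validator object] + [YAMLMixin Validator]
  take XMLMixin:  [Compressor object] + [XMLMixin JSONMixin Validator Compressor object] + [Validator object] + [Validator]
  take JSONMixin:  [Compressor object] + [JSONMixin Validator Compressor object] + [Validator object] + [Validator]
  take Validator:  [Compressor object] + [Validator Compressor object] + [Validator object] + [Validator]
  take Compressor:  [Compressor object] + [Compressor object] + [object]
  take object:  [object] + [object] + [object]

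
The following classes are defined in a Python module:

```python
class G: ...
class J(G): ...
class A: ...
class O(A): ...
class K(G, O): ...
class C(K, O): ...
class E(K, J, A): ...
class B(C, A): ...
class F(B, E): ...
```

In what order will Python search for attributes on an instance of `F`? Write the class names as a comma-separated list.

L[F] = F + merge(L[B], L[E], [B E])
  take B:  [B C K G O A object] + [E K J G O A object] + [B E]
  take C:  [C K G O A object] + [E K J G O A object] + [E]
  take E:  [K G O A object] + [E K J G O A object] + [E]
  take K:  [K G O A object] + [K J G O A object]
  take J:  [G O A object] + [J G O A object]
  take G:  [G O A object] + [G O A object]
  take O:  [O A object] + [O A object]
  take A:  [A object] + [A object]
  take object:  [object] + [object]

F, B, C, E, K, J, G, O, A, object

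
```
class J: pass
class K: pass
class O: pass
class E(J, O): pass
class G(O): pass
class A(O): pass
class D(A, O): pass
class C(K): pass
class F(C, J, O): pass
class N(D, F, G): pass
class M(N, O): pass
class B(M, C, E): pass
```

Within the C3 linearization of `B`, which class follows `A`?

L[B] = B + merge(L[M], L[C], L[E], [M C E])
  take M:  [M N D A F C K J G O object] + [C K object] + [E J O object] + [M C E]
  take N:  [N D A F C K J G O object] + [C K object] + [E J O object] + [C E]
  take D:  [D A F C K J G O object] + [C K object] + [E J O object] + [C E]
  take A:  [A F C K J G O object] + [C K object] + [E J O object] + [C E]
  take F:  [F C K J G O object] + [C K object] + [E J O object] + [C E]
  take C:  [C K J G O object] + [C K object] + [E J O object] + [C E]
  take K:  [K J G O object] + [K object] + [E J O object] + [E]
  take E:  [J G O object] + [object] + [E J O object] + [E]
  take J:  [J G O object] + [object] + [J O object]
  take G:  [G O object] + [object] + [O object]
  take O:  [O object] + [object] + [O object]
  take object:  [object] + [object] + [object]
MRO: B M N D A F C K E J G O object
A is at position 4; next is F.

F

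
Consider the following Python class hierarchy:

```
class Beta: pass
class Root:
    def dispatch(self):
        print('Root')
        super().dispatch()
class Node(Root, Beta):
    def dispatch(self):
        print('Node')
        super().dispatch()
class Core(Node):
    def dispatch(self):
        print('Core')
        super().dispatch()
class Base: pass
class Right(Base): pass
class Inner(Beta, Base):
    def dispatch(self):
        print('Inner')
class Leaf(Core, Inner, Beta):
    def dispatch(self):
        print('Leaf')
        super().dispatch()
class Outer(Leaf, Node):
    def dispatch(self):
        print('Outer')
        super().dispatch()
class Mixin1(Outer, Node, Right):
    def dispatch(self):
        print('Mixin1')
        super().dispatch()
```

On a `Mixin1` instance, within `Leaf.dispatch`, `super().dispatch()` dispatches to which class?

Core

L[Mixin1] = Mixin1 + merge(L[Outer], L[Node], L[Right], [Outer Node Right])
  take Outer:  [Outer Leaf Core Node Root Inner Beta Base object] + [Node Root Beta object] + [Right Base object] + [Outer Node Right]
  take Leaf:  [Leaf Core Node Root Inner Beta Base object] + [Node Root Beta object] + [Right Base object] + [Node Right]
  take Core:  [Core Node Root Inner Beta Base object] + [Node Root Beta object] + [Right Base object] + [Node Right]
  take Node:  [Node Root Inner Beta Base object] + [Node Root Beta object] + [Right Base object] + [Node Right]
  take Root:  [Root Inner Beta Base object] + [Root Beta object] + [Right Base object] + [Right]
  take Inner:  [Inner Beta Base object] + [Beta object] + [Right Base object] + [Right]
  take Beta:  [Beta Base object] + [Beta object] + [Right Base object] + [Right]
  take Right:  [Base object] + [object] + [Right Base object] + [Right]
  take Base:  [Base object] + [object] + [Base object]
  take object:  [object] + [object] + [object]
MRO: Mixin1 Outer Leaf Core Node Root Inner Beta Right Base object
super() in Leaf.dispatch on a Mixin1 instance goes to the class after Leaf in Mixin1's MRO: Core.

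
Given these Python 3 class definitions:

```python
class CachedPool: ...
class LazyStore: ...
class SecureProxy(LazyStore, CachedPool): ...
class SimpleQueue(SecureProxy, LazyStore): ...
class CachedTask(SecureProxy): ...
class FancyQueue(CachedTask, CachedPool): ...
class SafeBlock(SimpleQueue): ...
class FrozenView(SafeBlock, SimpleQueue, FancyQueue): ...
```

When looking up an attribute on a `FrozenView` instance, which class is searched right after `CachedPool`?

object

L[FrozenView] = FrozenView + merge(L[SafeBlock], L[SimpleQueue], L[FancyQueue], [SafeBlock SimpleQueue FancyQueue])
  take SafeBlock:  [SafeBlock SimpleQueue SecureProxy LazyStore CachedPool object] + [SimpleQueue SecureProxy LazyStore CachedPool object] + [FancyQueue CachedTask SecureProxy LazyStore CachedPool object] + [SafeBlock SimpleQueue FancyQueue]
  take SimpleQueue:  [SimpleQueue SecureProxy LazyStore CachedPool object] + [SimpleQueue SecureProxy LazyStore CachedPool object] + [FancyQueue CachedTask SecureProxy LazyStore CachedPool object] + [SimpleQueue FancyQueue]
  take FancyQueue:  [SecureProxy LazyStore CachedPool object] + [SecureProxy LazyStore CachedPool object] + [FancyQueue CachedTask SecureProxy LazyStore CachedPool object] + [FancyQueue]
  take CachedTask:  [SecureProxy LazyStore CachedPool object] + [SecureProxy LazyStore CachedPool object] + [CachedTask SecureProxy LazyStore CachedPool object]
  take SecureProxy:  [SecureProxy LazyStore CachedPool object] + [SecureProxy LazyStore CachedPool object] + [SecureProxy LazyStore CachedPool object]
  take LazyStore:  [LazyStore CachedPool object] + [LazyStore CachedPool object] + [LazyStore CachedPool object]
  take CachedPool:  [CachedPool object] + [CachedPool object] + [CachedPool object]
  take object:  [object] + [object] + [object]
MRO: FrozenView SafeBlock SimpleQueue FancyQueue CachedTask SecureProxy LazyStore CachedPool object
CachedPool is at position 7; next is object.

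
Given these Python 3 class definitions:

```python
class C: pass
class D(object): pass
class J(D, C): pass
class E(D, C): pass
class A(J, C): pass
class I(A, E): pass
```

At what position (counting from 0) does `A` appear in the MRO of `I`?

L[I] = I + merge(L[A], L[E], [A E])
  take A:  [A J D C object] + [E D C object] + [A E]
  take J:  [J D C object] + [E D C object] + [E]
  take E:  [D C object] + [E D C object] + [E]
  take D:  [D C object] + [D C object]
  take C:  [C object] + [C object]
  take object:  [object] + [object]
MRO: I A J E D C object
A sits at index 1.

1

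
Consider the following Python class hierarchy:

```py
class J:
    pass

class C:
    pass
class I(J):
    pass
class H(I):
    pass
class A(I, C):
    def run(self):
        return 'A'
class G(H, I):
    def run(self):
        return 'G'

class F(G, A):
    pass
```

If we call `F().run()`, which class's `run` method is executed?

L[F] = F + merge(L[G], L[A], [G A])
  take G:  [G H I J object] + [A I J C object] + [G A]
  take H:  [H I J object] + [A I J C object] + [A]
  take A:  [I J object] + [A I J C object] + [A]
  take I:  [I J object] + [I J C object]
  take J:  [J object] + [J C object]
  take C:  [object] + [C object]
  take object:  [object] + [object]
MRO: F G H A I J C object
run is defined in: A, G. First along the MRO is G.

G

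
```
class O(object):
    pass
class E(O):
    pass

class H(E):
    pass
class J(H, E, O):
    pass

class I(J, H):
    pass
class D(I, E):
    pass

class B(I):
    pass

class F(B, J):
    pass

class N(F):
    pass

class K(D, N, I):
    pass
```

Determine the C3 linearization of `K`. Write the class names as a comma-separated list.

L[K] = K + merge(L[D], L[N], L[I], [D N I])
  take D:  [D I J H E O object] + [N F B I J H E O object] + [I J H E O object] + [D N I]
  take N:  [I J H E O object] + [N F B I J H E O object] + [I J H E O object] + [N I]
  take F:  [I J H E O object] + [F B I J H E O object] + [I J H E O object] + [I]
  take B:  [I J H E O object] + [B I J H E O object] + [I J H E O object] + [I]
  take I:  [I J H E O object] + [I J H E O object] + [I J H E O object] + [I]
  take J:  [J H E O object] + [J H E O object] + [J H E O object]
  take H:  [H E O object] + [H E O object] + [H E O object]
  take E:  [E O object] + [E O object] + [E O object]
  take O:  [O object] + [O object] + [O object]
  take object:  [object] + [object] + [object]

K, D, N, F, B, I, J, H, E, O, object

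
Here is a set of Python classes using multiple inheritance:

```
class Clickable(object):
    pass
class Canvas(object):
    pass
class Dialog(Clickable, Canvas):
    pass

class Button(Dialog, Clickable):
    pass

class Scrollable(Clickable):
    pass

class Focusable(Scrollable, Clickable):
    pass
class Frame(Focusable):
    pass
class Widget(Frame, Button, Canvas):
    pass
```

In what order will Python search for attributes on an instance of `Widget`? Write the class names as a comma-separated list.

Widget, Frame, Focusable, Scrollable, Button, Dialog, Clickable, Canvas, object

L[Widget] = Widget + merge(L[Frame], L[Button], L[Canvas], [Frame Button Canvas])
  take Frame:  [Frame Focusable Scrollable Clickable object] + [Button Dialog Clickable Canvas object] + [Canvas object] + [Frame Button Canvas]
  take Focusable:  [Focusable Scrollable Clickable object] + [Button Dialog Clickable Canvas object] + [Canvas object] + [Button Canvas]
  take Scrollable:  [Scrollable Clickable object] + [Button Dialog Clickable Canvas object] + [Canvas object] + [Button Canvas]
  take Button:  [Clickable object] + [Button Dialog Clickable Canvas object] + [Canvas object] + [Button Canvas]
  take Dialog:  [Clickable object] + [Dialog Clickable Canvas object] + [Canvas object] + [Canvas]
  take Clickable:  [Clickable object] + [Clickable Canvas object] + [Canvas object] + [Canvas]
  take Canvas:  [object] + [Canvas object] + [Canvas object] + [Canvas]
  take object:  [object] + [object] + [object]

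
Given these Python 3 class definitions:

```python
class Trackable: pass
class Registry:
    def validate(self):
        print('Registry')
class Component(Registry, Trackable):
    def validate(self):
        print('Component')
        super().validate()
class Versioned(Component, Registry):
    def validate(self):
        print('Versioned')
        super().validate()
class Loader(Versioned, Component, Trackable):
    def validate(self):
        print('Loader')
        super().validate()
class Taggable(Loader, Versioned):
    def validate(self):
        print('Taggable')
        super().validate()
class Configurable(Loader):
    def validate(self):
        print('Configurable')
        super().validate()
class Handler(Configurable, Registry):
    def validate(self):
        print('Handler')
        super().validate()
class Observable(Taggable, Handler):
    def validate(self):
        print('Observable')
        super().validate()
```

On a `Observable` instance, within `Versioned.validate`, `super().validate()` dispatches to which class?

Component

L[Observable] = Observable + merge(L[Taggable], L[Handler], [Taggable Handler])
  take Taggable:  [Taggable Loader Versioned Component Registry Trackable object] + [Handler Configurable Loader Versioned Component Registry Trackable object] + [Taggable Handler]
  take Handler:  [Loader Versioned Component Registry Trackable object] + [Handler Configurable Loader Versioned Component Registry Trackable object] + [Handler]
  take Configurable:  [Loader Versioned Component Registry Trackable object] + [Configurable Loader Versioned Component Registry Trackable object]
  take Loader:  [Loader Versioned Component Registry Trackable object] + [Loader Versioned Component Registry Trackable object]
  take Versioned:  [Versioned Component Registry Trackable object] + [Versioned Component Registry Trackable object]
  take Component:  [Component Registry Trackable object] + [Component Registry Trackable object]
  take Registry:  [Registry Trackable object] + [Registry Trackable object]
  take Trackable:  [Trackable object] + [Trackable object]
  take object:  [object] + [object]
MRO: Observable Taggable Handler Configurable Loader Versioned Component Registry Trackable object
super() in Versioned.validate on a Observable instance goes to the class after Versioned in Observable's MRO: Component.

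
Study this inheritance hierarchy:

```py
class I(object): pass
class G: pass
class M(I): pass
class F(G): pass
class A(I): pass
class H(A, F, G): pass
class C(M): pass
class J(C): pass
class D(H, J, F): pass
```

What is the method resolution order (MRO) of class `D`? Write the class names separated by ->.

D -> H -> A -> J -> C -> M -> I -> F -> G -> object

L[D] = D + merge(L[H], L[J], L[F], [H J F])
  take H:  [H A I F G object] + [J C M I object] + [F G object] + [H J F]
  take A:  [A I F G object] + [J C M I object] + [F G object] + [J F]
  take J:  [I F G object] + [J C M I object] + [F G object] + [J F]
  take C:  [I F G object] + [C M I object] + [F G object] + [F]
  take M:  [I F G object] + [M I object] + [F G object] + [F]
  take I:  [I F G object] + [I object] + [F G object] + [F]
  take F:  [F G object] + [object] + [F G object] + [F]
  take G:  [G object] + [object] + [G object]
  take object:  [object] + [object] + [object]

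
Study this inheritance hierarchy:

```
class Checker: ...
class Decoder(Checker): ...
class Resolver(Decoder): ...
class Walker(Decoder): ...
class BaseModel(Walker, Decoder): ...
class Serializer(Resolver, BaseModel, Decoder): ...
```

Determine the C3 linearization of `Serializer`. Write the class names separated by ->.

L[Serializer] = Serializer + merge(L[Resolver], L[BaseModel], L[Decoder], [Resolver BaseModel Decoder])
  take Resolver:  [Resolver Decoder Checker object] + [BaseModel Walker Decoder Checker object] + [Decoder Checker object] + [Resolver BaseModel Decoder]
  take BaseModel:  [Decoder Checker object] + [BaseModel Walker Decoder Checker object] + [Decoder Checker object] + [BaseModel Decoder]
  take Walker:  [Decoder Checker object] + [Walker Decoder Checker object] + [Decoder Checker object] + [Decoder]
  take Decoder:  [Decoder Checker object] + [Decoder Checker object] + [Decoder Checker object] + [Decoder]
  take Checker:  [Checker object] + [Checker object] + [Checker object]
  take object:  [object] + [object] + [object]

Serializer -> Resolver -> BaseModel -> Walker -> Decoder -> Checker -> object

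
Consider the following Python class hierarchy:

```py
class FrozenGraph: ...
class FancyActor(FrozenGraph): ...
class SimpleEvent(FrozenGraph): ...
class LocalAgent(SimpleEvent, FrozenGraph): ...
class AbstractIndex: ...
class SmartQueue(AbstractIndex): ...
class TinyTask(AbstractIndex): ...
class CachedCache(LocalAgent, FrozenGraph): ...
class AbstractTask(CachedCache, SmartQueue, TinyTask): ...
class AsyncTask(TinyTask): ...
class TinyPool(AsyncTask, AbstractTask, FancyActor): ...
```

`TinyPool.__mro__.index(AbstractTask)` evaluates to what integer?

2

L[TinyPool] = TinyPool + merge(L[AsyncTask], L[AbstractTask], L[FancyActor], [AsyncTask AbstractTask FancyActor])
  take AsyncTask:  [AsyncTask TinyTask AbstractIndex object] + [AbstractTask CachedCache LocalAgent SimpleEvent FrozenGraph SmartQueue TinyTask AbstractIndex object] + [FancyActor FrozenGraph object] + [AsyncTask AbstractTask FancyActor]
  take AbstractTask:  [TinyTask AbstractIndex object] + [AbstractTask CachedCache LocalAgent SimpleEvent FrozenGraph SmartQueue TinyTask AbstractIndex object] + [FancyActor FrozenGraph object] + [AbstractTask FancyActor]
  take CachedCache:  [TinyTask AbstractIndex object] + [CachedCache LocalAgent SimpleEvent FrozenGraph SmartQueue TinyTask AbstractIndex object] + [FancyActor FrozenGraph object] + [FancyActor]
  take LocalAgent:  [TinyTask AbstractIndex object] + [LocalAgent SimpleEvent FrozenGraph SmartQueue TinyTask AbstractIndex object] + [FancyActor FrozenGraph object] + [FancyActor]
  take SimpleEvent:  [TinyTask AbstractIndex object] + [SimpleEvent FrozenGraph SmartQueue TinyTask AbstractIndex object] + [FancyActor FrozenGraph object] + [FancyActor]
  take FancyActor:  [TinyTask AbstractIndex object] + [FrozenGraph SmartQueue TinyTask AbstractIndex object] + [FancyActor FrozenGraph object] + [FancyActor]
  take FrozenGraph:  [TinyTask AbstractIndex object] + [FrozenGraph SmartQueue TinyTask AbstractIndex object] + [FrozenGraph object]
  take SmartQueue:  [TinyTask AbstractIndex object] + [SmartQueue TinyTask AbstractIndex object] + [object]
  take TinyTask:  [TinyTask AbstractIndex object] + [TinyTask AbstractIndex object] + [object]
  take AbstractIndex:  [AbstractIndex object] + [AbstractIndex object] + [object]
  take object:  [object] + [object] + [object]
MRO: TinyPool AsyncTask AbstractTask CachedCache LocalAgent SimpleEvent FancyActor FrozenGraph SmartQueue TinyTask AbstractIndex object
AbstractTask sits at index 2.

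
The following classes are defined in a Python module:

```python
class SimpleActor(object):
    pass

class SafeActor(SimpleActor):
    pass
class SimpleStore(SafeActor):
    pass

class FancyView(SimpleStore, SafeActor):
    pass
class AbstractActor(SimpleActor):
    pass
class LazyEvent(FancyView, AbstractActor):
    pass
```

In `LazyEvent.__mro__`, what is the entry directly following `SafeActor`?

AbstractActor

L[LazyEvent] = LazyEvent + merge(L[FancyView], L[AbstractActor], [FancyView AbstractActor])
  take FancyView:  [FancyView SimpleStore SafeActor SimpleActor object] + [AbstractActor SimpleActor object] + [FancyView AbstractActor]
  take SimpleStore:  [SimpleStore SafeActor SimpleActor object] + [AbstractActor SimpleActor object] + [AbstractActor]
  take SafeActor:  [SafeActor SimpleActor object] + [AbstractActor SimpleActor object] + [AbstractActor]
  take AbstractActor:  [SimpleActor object] + [AbstractActor SimpleActor object] + [AbstractActor]
  take SimpleActor:  [SimpleActor object] + [SimpleActor object]
  take object:  [object] + [object]
MRO: LazyEvent FancyView SimpleStore SafeActor AbstractActor SimpleActor object
SafeActor is at position 3; next is AbstractActor.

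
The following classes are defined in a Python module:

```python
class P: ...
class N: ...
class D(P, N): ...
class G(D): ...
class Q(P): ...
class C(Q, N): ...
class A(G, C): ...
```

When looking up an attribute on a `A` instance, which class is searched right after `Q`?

L[A] = A + merge(L[G], L[C], [G C])
  take G:  [G D P N object] + [C Q P N object] + [G C]
  take D:  [D P N object] + [C Q P N object] + [C]
  take C:  [P N object] + [C Q P N object] + [C]
  take Q:  [P N object] + [Q P N object]
  take P:  [P N object] + [P N object]
  take N:  [N object] + [N object]
  take object:  [object] + [object]
MRO: A G D C Q P N object
Q is at position 4; next is P.

P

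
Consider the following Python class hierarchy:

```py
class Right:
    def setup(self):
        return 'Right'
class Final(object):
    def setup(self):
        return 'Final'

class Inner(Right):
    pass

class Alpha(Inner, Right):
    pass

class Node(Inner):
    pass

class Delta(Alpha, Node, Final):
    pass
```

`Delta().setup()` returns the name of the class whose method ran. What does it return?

L[Delta] = Delta + merge(L[Alpha], L[Node], L[Final], [Alpha Node Final])
  take Alpha:  [Alpha Inner Right object] + [Node Inner Right object] + [Final object] + [Alpha Node Final]
  take Node:  [Inner Right object] + [Node Inner Right object] + [Final object] + [Node Final]
  take Inner:  [Inner Right object] + [Inner Right object] + [Final object] + [Final]
  take Right:  [Right object] + [Right object] + [Final object] + [Final]
  take Final:  [object] + [object] + [Final object] + [Final]
  take object:  [object] + [object] + [object]
MRO: Delta Alpha Node Inner Right Final object
setup is defined in: Final, Right. First along the MRO is Right.

Right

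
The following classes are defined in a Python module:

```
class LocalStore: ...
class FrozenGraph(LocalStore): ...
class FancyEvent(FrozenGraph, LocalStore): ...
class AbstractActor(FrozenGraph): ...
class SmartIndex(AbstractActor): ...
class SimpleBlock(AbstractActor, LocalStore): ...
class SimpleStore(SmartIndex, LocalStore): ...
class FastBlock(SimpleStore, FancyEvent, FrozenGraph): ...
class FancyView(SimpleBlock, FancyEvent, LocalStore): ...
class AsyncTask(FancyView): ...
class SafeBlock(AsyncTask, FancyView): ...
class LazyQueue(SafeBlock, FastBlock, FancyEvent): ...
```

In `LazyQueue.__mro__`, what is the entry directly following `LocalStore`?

L[LazyQueue] = LazyQueue + merge(L[SafeBlock], L[FastBlock], L[FancyEvent], [SafeBlock FastBlock FancyEvent])
  take SafeBlock:  [SafeBlock AsyncTask FancyView SimpleBlock AbstractActor FancyEvent FrozenGraph LocalStore object] + [FastBlock SimpleStore SmartIndex AbstractActor FancyEvent FrozenGraph LocalStore object] + [FancyEvent FrozenGraph LocalStore object] + [SafeBlock FastBlock FancyEvent]
  take AsyncTask:  [AsyncTask FancyView SimpleBlock AbstractActor FancyEvent FrozenGraph LocalStore object] + [FastBlock SimpleStore SmartIndex AbstractActor FancyEvent FrozenGraph LocalStore object] + [FancyEvent FrozenGraph LocalStore object] + [FastBlock FancyEvent]
  take FancyView:  [FancyView SimpleBlock AbstractActor FancyEvent FrozenGraph LocalStore object] + [FastBlock SimpleStore SmartIndex AbstractActor FancyEvent FrozenGraph LocalStore object] + [FancyEvent FrozenGraph LocalStore object] + [FastBlock FancyEvent]
  take SimpleBlock:  [SimpleBlock AbstractActor FancyEvent FrozenGraph LocalStore object] + [FastBlock SimpleStore SmartIndex AbstractActor FancyEvent FrozenGraph LocalStore object] + [FancyEvent FrozenGraph LocalStore object] + [FastBlock FancyEvent]
  take FastBlock:  [AbstractActor FancyEvent FrozenGraph LocalStore object] + [FastBlock SimpleStore SmartIndex AbstractActor FancyEvent FrozenGraph LocalStore object] + [FancyEvent FrozenGraph LocalStore object] + [FastBlock FancyEvent]
  take SimpleStore:  [AbstractActor FancyEvent FrozenGraph LocalStore object] + [SimpleStore SmartIndex AbstractActor FancyEvent FrozenGraph LocalStore object] + [FancyEvent FrozenGraph LocalStore object] + [FancyEvent]
  take SmartIndex:  [AbstractActor FancyEvent FrozenGraph LocalStore object] + [SmartIndex AbstractActor FancyEvent FrozenGraph LocalStore object] + [FancyEvent FrozenGraph LocalStore object] + [FancyEvent]
  take AbstractActor:  [AbstractActor FancyEvent FrozenGraph LocalStore object] + [AbstractActor FancyEvent FrozenGraph LocalStore object] + [FancyEvent FrozenGraph LocalStore object] + [FancyEvent]
  take FancyEvent:  [FancyEvent FrozenGraph LocalStore object] + [FancyEvent FrozenGraph LocalStore object] + [FancyEvent FrozenGraph LocalStore object] + [FancyEvent]
  take FrozenGraph:  [FrozenGraph LocalStore object] + [FrozenGraph LocalStore object] + [FrozenGraph LocalStore object]
  take LocalStore:  [LocalStore object] + [LocalStore object] + [LocalStore object]
  take object:  [object] + [object] + [object]
MRO: LazyQueue SafeBlock AsyncTask FancyView SimpleBlock FastBlock SimpleStore SmartIndex AbstractActor FancyEvent FrozenGraph LocalStore object
LocalStore is at position 11; next is object.

object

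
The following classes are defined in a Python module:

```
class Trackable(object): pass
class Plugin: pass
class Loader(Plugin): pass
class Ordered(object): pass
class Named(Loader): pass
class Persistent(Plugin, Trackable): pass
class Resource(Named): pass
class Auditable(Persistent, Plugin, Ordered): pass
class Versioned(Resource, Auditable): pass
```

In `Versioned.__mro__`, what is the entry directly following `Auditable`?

L[Versioned] = Versioned + merge(L[Resource], L[Auditable], [Resource Auditable])
  take Resource:  [Resource Named Loader Plugin object] + [Auditable Persistent Plugin Trackable Ordered object] + [Resource Auditable]
  take Named:  [Named Loader Plugin object] + [Auditable Persistent Plugin Trackable Ordered object] + [Auditable]
  take Loader:  [Loader Plugin object] + [Auditable Persistent Plugin Trackable Ordered object] + [Auditable]
  take Auditable:  [Plugin object] + [Auditable Persistent Plugin Trackable Ordered object] + [Auditable]
  take Persistent:  [Plugin object] + [Persistent Plugin Trackable Ordered object]
  take Plugin:  [Plugin object] + [Plugin Trackable Ordered object]
  take Trackable:  [object] + [Trackable Ordered object]
  take Ordered:  [object] + [Ordered object]
  take object:  [object] + [object]
MRO: Versioned Resource Named Loader Auditable Persistent Plugin Trackable Ordered object
Auditable is at position 4; next is Persistent.

Persistent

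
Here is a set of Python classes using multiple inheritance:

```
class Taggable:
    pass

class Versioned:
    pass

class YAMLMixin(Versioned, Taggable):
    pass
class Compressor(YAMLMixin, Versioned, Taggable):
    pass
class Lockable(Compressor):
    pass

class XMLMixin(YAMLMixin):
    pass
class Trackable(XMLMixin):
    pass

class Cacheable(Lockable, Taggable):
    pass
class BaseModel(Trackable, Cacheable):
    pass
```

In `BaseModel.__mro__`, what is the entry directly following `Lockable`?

L[BaseModel] = BaseModel + merge(L[Trackable], L[Cacheable], [Trackable Cacheable])
  take Trackable:  [Trackable XMLMixin YAMLMixin Versioned Taggable object] + [Cacheable Lockable Compressor YAMLMixin Versioned Taggable object] + [Trackable Cacheable]
  take XMLMixin:  [XMLMixin YAMLMixin Versioned Taggable object] + [Cacheable Lockable Compressor YAMLMixin Versioned Taggable object] + [Cacheable]
  take Cacheable:  [YAMLMixin Versioned Taggable object] + [Cacheable Lockable Compressor YAMLMixin Versioned Taggable object] + [Cacheable]
  take Lockable:  [YAMLMixin Versioned Taggable object] + [Lockable Compressor YAMLMixin Versioned Taggable object]
  take Compressor:  [YAMLMixin Versioned Taggable object] + [Compressor YAMLMixin Versioned Taggable object]
  take YAMLMixin:  [YAMLMixin Versioned Taggable object] + [YAMLMixin Versioned Taggable object]
  take Versioned:  [Versioned Taggable object] + [Versioned Taggable object]
  take Taggable:  [Taggable object] + [Taggable object]
  take object:  [object] + [object]
MRO: BaseModel Trackable XMLMixin Cacheable Lockable Compressor YAMLMixin Versioned Taggable object
Lockable is at position 4; next is Compressor.

Compressor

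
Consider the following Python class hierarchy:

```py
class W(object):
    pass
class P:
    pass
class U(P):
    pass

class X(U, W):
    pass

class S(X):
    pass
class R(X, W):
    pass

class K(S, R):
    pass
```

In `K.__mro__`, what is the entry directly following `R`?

L[K] = K + merge(L[S], L[R], [S R])
  take S:  [S X U P W object] + [R X U P W object] + [S R]
  take R:  [X U P W object] + [R X U P W object] + [R]
  take X:  [X U P W object] + [X U P W object]
  take U:  [U P W object] + [U P W object]
  take P:  [P W object] + [P W object]
  take W:  [W object] + [W object]
  take object:  [object] + [object]
MRO: K S R X U P W object
R is at position 2; next is X.

X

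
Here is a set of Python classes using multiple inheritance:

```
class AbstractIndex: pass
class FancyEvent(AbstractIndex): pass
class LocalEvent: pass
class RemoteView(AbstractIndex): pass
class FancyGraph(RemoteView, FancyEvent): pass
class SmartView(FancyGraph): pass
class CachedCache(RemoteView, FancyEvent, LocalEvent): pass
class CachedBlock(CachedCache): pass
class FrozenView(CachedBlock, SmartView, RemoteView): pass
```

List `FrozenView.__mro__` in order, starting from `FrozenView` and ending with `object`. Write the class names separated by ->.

L[FrozenView] = FrozenView + merge(L[CachedBlock], L[SmartView], L[RemoteView], [CachedBlock SmartView RemoteView])
  take CachedBlock:  [CachedBlock CachedCache RemoteView FancyEvent AbstractIndex LocalEvent object] + [SmartView FancyGraph RemoteView FancyEvent AbstractIndex object] + [RemoteView AbstractIndex object] + [CachedBlock SmartView RemoteView]
  take CachedCache:  [CachedCache RemoteView FancyEvent AbstractIndex LocalEvent object] + [SmartView FancyGraph RemoteView FancyEvent AbstractIndex object] + [RemoteView AbstractIndex object] + [SmartView RemoteView]
  take SmartView:  [RemoteView FancyEvent AbstractIndex LocalEvent object] + [SmartView FancyGraph RemoteView FancyEvent AbstractIndex object] + [RemoteView AbstractIndex object] + [SmartView RemoteView]
  take FancyGraph:  [RemoteView FancyEvent AbstractIndex LocalEvent object] + [FancyGraph RemoteView FancyEvent AbstractIndex object] + [RemoteView AbstractIndex object] + [RemoteView]
  take RemoteView:  [RemoteView FancyEvent AbstractIndex LocalEvent object] + [RemoteView FancyEvent AbstractIndex object] + [RemoteView AbstractIndex object] + [RemoteView]
  take FancyEvent:  [FancyEvent AbstractIndex LocalEvent object] + [FancyEvent AbstractIndex object] + [AbstractIndex object]
  take AbstractIndex:  [AbstractIndex LocalEvent object] + [AbstractIndex object] + [AbstractIndex object]
  take LocalEvent:  [LocalEvent object] + [object] + [object]
  take object:  [object] + [object] + [object]

FrozenView -> CachedBlock -> CachedCache -> SmartView -> FancyGraph -> RemoteView -> FancyEvent -> AbstractIndex -> LocalEvent -> object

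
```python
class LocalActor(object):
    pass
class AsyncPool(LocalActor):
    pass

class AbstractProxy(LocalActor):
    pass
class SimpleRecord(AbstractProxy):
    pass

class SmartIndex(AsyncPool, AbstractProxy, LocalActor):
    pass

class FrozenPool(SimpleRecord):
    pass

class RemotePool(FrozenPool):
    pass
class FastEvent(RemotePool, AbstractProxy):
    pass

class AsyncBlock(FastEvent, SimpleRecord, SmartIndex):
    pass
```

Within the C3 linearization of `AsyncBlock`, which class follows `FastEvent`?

L[AsyncBlock] = AsyncBlock + merge(L[FastEvent], L[SimpleRecord], L[SmartIndex], [FastEvent SimpleRecord SmartIndex])
  take FastEvent:  [FastEvent RemotePool FrozenPool SimpleRecord AbstractProxy LocalActor object] + [SimpleRecord AbstractProxy LocalActor object] + [SmartIndex AsyncPool AbstractProxy LocalActor object] + [FastEvent SimpleRecord SmartIndex]
  take RemotePool:  [RemotePool FrozenPool SimpleRecord AbstractProxy LocalActor object] + [SimpleRecord AbstractProxy LocalActor object] + [SmartIndex AsyncPool AbstractProxy LocalActor object] + [SimpleRecord SmartIndex]
  take FrozenPool:  [FrozenPool SimpleRecord AbstractProxy LocalActor object] + [SimpleRecord AbstractProxy LocalActor object] + [SmartIndex AsyncPool AbstractProxy LocalActor object] + [SimpleRecord SmartIndex]
  take SimpleRecord:  [SimpleRecord AbstractProxy LocalActor object] + [SimpleRecord AbstractProxy LocalActor object] + [SmartIndex AsyncPool AbstractProxy LocalActor object] + [SimpleRecord SmartIndex]
  take SmartIndex:  [AbstractProxy LocalActor object] + [AbstractProxy LocalActor object] + [SmartIndex AsyncPool AbstractProxy LocalActor object] + [SmartIndex]
  take AsyncPool:  [AbstractProxy LocalActor object] + [AbstractProxy LocalActor object] + [AsyncPool AbstractProxy LocalActor object]
  take AbstractProxy:  [AbstractProxy LocalActor object] + [AbstractProxy LocalActor object] + [AbstractProxy LocalActor object]
  take LocalActor:  [LocalActor object] + [LocalActor object] + [LocalActor object]
  take object:  [object] + [object] + [object]
MRO: AsyncBlock FastEvent RemotePool FrozenPool SimpleRecord SmartIndex AsyncPool AbstractProxy LocalActor object
FastEvent is at position 1; next is RemotePool.

RemotePool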